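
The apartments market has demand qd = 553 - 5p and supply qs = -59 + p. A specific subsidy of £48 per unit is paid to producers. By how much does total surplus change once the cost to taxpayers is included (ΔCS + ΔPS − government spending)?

Net change in total surplus = -£960

Pre-subsidy: 553 - 5p = -59 + p gives p* = 102, q* = 43.
With the subsidy, sellers receive ps = pb + 48 for each unit, where pb is the price buyers pay.
Supply in terms of pb becomes qs = -59 + 1(pb + 48) = -11 + pb. Setting this equal to demand: 553 - 5pb = -11 + pb, so pb = 94.
Sellers receive ps = 94 + 48 = 142; q' = 553 − 5·94 = 83.
ΔCS = ½(43 + 83)(102 − 94) = 504; ΔPS = ½(43 + 83)(142 − 102) = 2520.
Government spending = 48 × 83 = 3984.
Net change = 504 + 2520 − 3984 = -960. The loss equals the DWL triangle ½·48·40.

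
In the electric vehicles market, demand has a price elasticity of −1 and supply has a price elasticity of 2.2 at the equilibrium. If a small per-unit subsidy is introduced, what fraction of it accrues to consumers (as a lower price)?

Consumer share = 0.6875

For a small subsidy around the equilibrium, the benefit split depends on the relative slopes, which at a point are proportional to the elasticities.
Buyer share = εs/(εs + |εd|) = 2.2/(2.2 + 1) = 0.6875; seller share = |εd|/(εs + |εd|) = 0.3125.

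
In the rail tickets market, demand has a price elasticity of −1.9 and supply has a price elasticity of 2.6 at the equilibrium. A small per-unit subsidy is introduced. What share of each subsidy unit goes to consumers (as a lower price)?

Consumer share = 26/45

For a small subsidy around the equilibrium, the benefit split depends on the relative slopes, which at a point are proportional to the elasticities.
Buyer share = εs/(εs + |εd|) = 2.6/(2.6 + 1.9) = 26/45; seller share = |εd|/(εs + |εd|) = 19/45.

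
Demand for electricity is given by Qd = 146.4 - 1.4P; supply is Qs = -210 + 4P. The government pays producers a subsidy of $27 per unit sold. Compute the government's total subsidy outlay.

Pre-subsidy: 146.4 - 1.4P = -210 + 4P gives P* = 66, Q* = 54.
With the subsidy, sellers receive Ps = Pb + 27 for each unit, where Pb is the price buyers pay.
Supply in terms of Pb becomes Qs = -210 + 4(Pb + 27) = -102 + 4Pb. Setting this equal to demand: 146.4 - 1.4Pb = -102 + 4Pb, so Pb = 46.
Sellers receive Ps = 46 + 27 = 73; Q' = 146.4 − 1.4·46 = 82.
Government outlay = subsidy × quantity = 27 × 82 = 2214.

Government cost = $2214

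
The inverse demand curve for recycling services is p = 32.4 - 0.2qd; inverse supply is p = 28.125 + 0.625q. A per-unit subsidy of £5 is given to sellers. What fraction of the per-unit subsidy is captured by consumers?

Consumer share = 8/33

Pre-subsidy: 32.4 - 0.2q = 28.125 + 0.625q gives q* = 57/11 and p* = 345/11.
With the subsidy, sellers receive ps = pb + 5 for each unit, where pb is the price buyers pay.
On the curves, pb = 32.4 - 0.2q and ps = 28.125 + 0.625q; the wedge ps − pb = 5 gives 28.125 + 0.625q − (32.4 - 0.2q) = 5, so q' = 371/33.
Then pb = 32.4 − 0.2·(371/33) = 995/33 and ps = 28.125 + 0.625·(371/33) = 1160/33.
Buyers' price falls by p* − pb = 345/11 − 995/33 = 40/33; sellers' price rises by ps − p* = 1160/33 − 345/11 = 125/33.
So consumers capture (40/33)/5 = 8/33 of each unit of subsidy.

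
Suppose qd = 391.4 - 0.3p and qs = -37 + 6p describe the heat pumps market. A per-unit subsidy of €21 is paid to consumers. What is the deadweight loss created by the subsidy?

Deadweight loss = €63

Pre-subsidy: 391.4 - 0.3p = -37 + 6p gives p* = 68, q* = 371.
With the rebate, buyers effectively pay pb = ps − 21, where ps is the price sellers receive.
Demand in terms of ps becomes qd = 391.4 − 0.3(ps − 21) = 397.7 - 0.3ps. Setting this equal to supply: 397.7 - 0.3ps = -37 + 6ps, so ps = 69.
Buyers pay pb = 69 − 21 = 48; q' = -37 + 6·69 = 377.
The subsidy expands output by 377 − 371 = 6 past the efficient level; on those units the gap between marginal cost and willingness to pay runs from 0 up to 21.
DWL = ½ × 21 × 6 = 63.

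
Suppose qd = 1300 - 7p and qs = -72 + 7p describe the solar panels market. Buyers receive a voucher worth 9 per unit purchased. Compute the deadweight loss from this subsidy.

Pre-subsidy: 1300 - 7p = -72 + 7p gives p* = 98, q* = 614.
With the rebate, buyers effectively pay pb = ps − 9, where ps is the price sellers receive.
Demand in terms of ps becomes qd = 1300 − 7(ps − 9) = 1363 - 7ps. Setting this equal to supply: 1363 - 7ps = -72 + 7ps, so ps = 102.5.
Buyers pay pb = 102.5 − 9 = 93.5; q' = -72 + 7·102.5 = 645.5.
The subsidy expands output by 645.5 − 614 = 31.5 past the efficient level; on those units the gap between marginal cost and willingness to pay runs from 0 up to 9.
DWL = ½ × 9 × 31.5 = 141.75.

Deadweight loss = 141.75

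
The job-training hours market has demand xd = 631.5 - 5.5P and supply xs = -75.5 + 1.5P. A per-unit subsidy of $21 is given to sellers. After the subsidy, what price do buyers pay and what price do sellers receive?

Buyers pay $96.5; sellers receive $117.5

Pre-subsidy: 631.5 - 5.5P = -75.5 + 1.5P gives P* = 101, x* = 76.
With the subsidy, sellers receive Ps = Pb + 21 for each unit, where Pb is the price buyers pay.
Supply in terms of Pb becomes xs = -75.5 + 1.5(Pb + 21) = -44 + 1.5Pb. Setting this equal to demand: 631.5 - 5.5Pb = -44 + 1.5Pb, so Pb = 96.5.
Sellers receive Ps = 96.5 + 21 = 117.5; x' = 631.5 − 5.5·96.5 = 100.75.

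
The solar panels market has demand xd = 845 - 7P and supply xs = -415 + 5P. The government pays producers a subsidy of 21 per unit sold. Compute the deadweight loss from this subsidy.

Pre-subsidy: 845 - 7P = -415 + 5P gives P* = 105, x* = 110.
With the subsidy, sellers receive Ps = Pb + 21 for each unit, where Pb is the price buyers pay.
Supply in terms of Pb becomes xs = -415 + 5(Pb + 21) = -310 + 5Pb. Setting this equal to demand: 845 - 7Pb = -310 + 5Pb, so Pb = 96.25.
Sellers receive Ps = 96.25 + 21 = 117.25; x' = 845 − 7·96.25 = 171.25.
The subsidy expands output by 171.25 − 110 = 61.25 past the efficient level; on those units the gap between marginal cost and willingness to pay runs from 0 up to 21.
DWL = ½ × 21 × 61.25 = 643.125.

Deadweight loss = 643.125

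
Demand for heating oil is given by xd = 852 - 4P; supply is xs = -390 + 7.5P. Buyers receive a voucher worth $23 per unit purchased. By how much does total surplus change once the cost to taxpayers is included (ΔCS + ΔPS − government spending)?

Pre-subsidy: 852 - 4P = -390 + 7.5P gives P* = 108, x* = 420.
With the rebate, buyers effectively pay Pb = Ps − 23, where Ps is the price sellers receive.
Demand in terms of Ps becomes xd = 852 − 4(Ps − 23) = 944 - 4Ps. Setting this equal to supply: 944 - 4Ps = -390 + 7.5Ps, so Ps = 116.
Buyers pay Pb = 116 − 23 = 93; x' = -390 + 7.5·116 = 480.
ΔCS = ½(420 + 480)(108 − 93) = 6750; ΔPS = ½(420 + 480)(116 − 108) = 3600.
Government spending = 23 × 480 = 11040.
Net change = 6750 + 3600 − 11040 = -690. The loss equals the DWL triangle ½·23·60.

Net change in total surplus = -$690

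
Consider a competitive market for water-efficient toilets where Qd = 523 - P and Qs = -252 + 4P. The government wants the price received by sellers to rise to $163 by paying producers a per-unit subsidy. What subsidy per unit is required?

Required subsidy s = $40 per unit

At a seller price of 163, quantity supplied is -252 + 4·163 = 400.
Buyers absorb 400 only when they pay Pb with 523 − 1·Pb = 400, i.e. Pb = 123.
s = Ps − Pb = 163 − 123 = 40.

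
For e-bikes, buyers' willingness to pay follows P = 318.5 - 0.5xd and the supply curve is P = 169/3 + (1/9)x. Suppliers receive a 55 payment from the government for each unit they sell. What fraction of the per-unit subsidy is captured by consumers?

Pre-subsidy: 318.5 - 0.5x = 169/3 + (1/9)x gives x* = 429 and P* = 104.
With the subsidy, sellers receive Ps = Pb + 55 for each unit, where Pb is the price buyers pay.
On the curves, Pb = 318.5 - 0.5x and Ps = 169/3 + (1/9)x; the wedge Ps − Pb = 55 gives 169/3 + (1/9)x − (318.5 - 0.5x) = 55, so x' = 519.
Then Pb = 318.5 − 0.5·519 = 59 and Ps = 169/3 + (1/9)·519 = 114.
Buyers' price falls by P* − Pb = 104 − 59 = 45; sellers' price rises by Ps − P* = 114 − 104 = 10.
So consumers capture 45/55 = 9/11 of each unit of subsidy.

Consumer share = 9/11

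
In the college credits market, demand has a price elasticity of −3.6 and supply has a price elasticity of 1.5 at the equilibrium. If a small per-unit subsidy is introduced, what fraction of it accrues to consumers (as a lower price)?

For a small subsidy around the equilibrium, the benefit split depends on the relative slopes, which at a point are proportional to the elasticities.
Buyer share = εs/(εs + |εd|) = 1.5/(1.5 + 3.6) = 5/17; seller share = |εd|/(εs + |εd|) = 12/17.

Consumer share = 5/17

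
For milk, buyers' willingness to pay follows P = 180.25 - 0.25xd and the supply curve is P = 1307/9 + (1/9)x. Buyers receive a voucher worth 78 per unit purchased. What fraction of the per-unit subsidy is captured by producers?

Pre-subsidy: 180.25 - 0.25x = 1307/9 + (1/9)x gives x* = 97 and P* = 156.
With the rebate, buyers effectively pay Pb = Ps − 78, where Ps is the price sellers receive.
On the curves, Pb = 180.25 - 0.25x and Ps = 1307/9 + (1/9)x; the wedge Ps − Pb = 78 gives 1307/9 + (1/9)x − (180.25 - 0.25x) = 78, so x' = 313.
Then Pb = 180.25 − 0.25·313 = 102 and Ps = 1307/9 + (1/9)·313 = 180.
Buyers' price falls by P* − Pb = 156 − 102 = 54; sellers' price rises by Ps − P* = 180 − 156 = 24.
So producers capture 24/78 = 4/13 of each unit of subsidy.

Producer share = 4/13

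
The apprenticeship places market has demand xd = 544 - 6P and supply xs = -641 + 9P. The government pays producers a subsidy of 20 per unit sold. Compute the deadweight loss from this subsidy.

Deadweight loss = 720

Pre-subsidy: 544 - 6P = -641 + 9P gives P* = 79, x* = 70.
With the subsidy, sellers receive Ps = Pb + 20 for each unit, where Pb is the price buyers pay.
Supply in terms of Pb becomes xs = -641 + 9(Pb + 20) = -461 + 9Pb. Setting this equal to demand: 544 - 6Pb = -461 + 9Pb, so Pb = 67.
Sellers receive Ps = 67 + 20 = 87; x' = 544 − 6·67 = 142.
The subsidy expands output by 142 − 70 = 72 past the efficient level; on those units the gap between marginal cost and willingness to pay runs from 0 up to 20.
DWL = ½ × 20 × 72 = 720.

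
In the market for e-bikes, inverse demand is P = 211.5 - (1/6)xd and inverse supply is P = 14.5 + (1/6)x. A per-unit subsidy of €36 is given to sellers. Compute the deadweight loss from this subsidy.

Pre-subsidy: 211.5 - (1/6)x = 14.5 + (1/6)x gives x* = 591 and P* = 113.
With the subsidy, sellers receive Ps = Pb + 36 for each unit, where Pb is the price buyers pay.
On the curves, Pb = 211.5 - (1/6)x and Ps = 14.5 + (1/6)x; the wedge Ps − Pb = 36 gives 14.5 + (1/6)x − (211.5 - (1/6)x) = 36, so x' = 699.
Then Pb = 211.5 − (1/6)·699 = 95 and Ps = 14.5 + (1/6)·699 = 131.
The subsidy expands output by 699 − 591 = 108 past the efficient level; on those units the gap between marginal cost and willingness to pay runs from 0 up to 36.
DWL = ½ × 36 × 108 = 1944.

Deadweight loss = €1944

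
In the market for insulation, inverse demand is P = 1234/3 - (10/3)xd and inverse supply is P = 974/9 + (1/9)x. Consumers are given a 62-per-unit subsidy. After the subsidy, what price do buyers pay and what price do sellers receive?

Pre-subsidy: 1234/3 - (10/3)x = 974/9 + (1/9)x gives x* = 88 and P* = 118.
With the rebate, buyers effectively pay Pb = Ps − 62, where Ps is the price sellers receive.
On the curves, Pb = 1234/3 - (10/3)x and Ps = 974/9 + (1/9)x; the wedge Ps − Pb = 62 gives 974/9 + (1/9)x − (1234/3 - (10/3)x) = 62, so x' = 106.
Then Pb = 1234/3 − (10/3)·106 = 58 and Ps = 974/9 + (1/9)·106 = 120.

Buyers pay 58; sellers receive 120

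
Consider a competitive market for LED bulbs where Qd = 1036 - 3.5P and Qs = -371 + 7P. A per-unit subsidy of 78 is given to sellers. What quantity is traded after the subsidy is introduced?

Pre-subsidy: 1036 - 3.5P = -371 + 7P gives P* = 134, Q* = 567.
With the subsidy, sellers receive Ps = Pb + 78 for each unit, where Pb is the price buyers pay.
Supply in terms of Pb becomes Qs = -371 + 7(Pb + 78) = 175 + 7Pb. Setting this equal to demand: 1036 - 3.5Pb = 175 + 7Pb, so Pb = 82.
Sellers receive Ps = 82 + 78 = 160; Q' = 1036 − 3.5·82 = 749.

Q' = 749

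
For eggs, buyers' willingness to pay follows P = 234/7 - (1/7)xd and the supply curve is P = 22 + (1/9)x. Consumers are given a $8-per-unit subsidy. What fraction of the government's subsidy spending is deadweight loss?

Pre-subsidy: 234/7 - (1/7)x = 22 + (1/9)x gives x* = 45 and P* = 27.
With the rebate, buyers effectively pay Pb = Ps − 8, where Ps is the price sellers receive.
On the curves, Pb = 234/7 - (1/7)x and Ps = 22 + (1/9)x; the wedge Ps − Pb = 8 gives 22 + (1/9)x − (234/7 - (1/7)x) = 8, so x' = 76.5.
Then Pb = 234/7 − (1/7)·76.5 = 22.5 and Ps = 22 + (1/9)·76.5 = 30.5.
ΔCS = ½(45 + 76.5)(27 − 22.5) = 273.375; ΔPS = ½(45 + 76.5)(30.5 − 27) = 212.625.
Government spending = 8 × 76.5 = 612.
DWL = ½ × 8 × (76.5 − 45) = 126; fraction = 126 / 612 = 7/34.

DWL / government spending = 7/34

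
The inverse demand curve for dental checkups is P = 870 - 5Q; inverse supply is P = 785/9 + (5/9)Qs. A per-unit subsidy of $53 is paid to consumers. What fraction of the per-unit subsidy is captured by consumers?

Consumer share = 0.9

Pre-subsidy: 870 - 5Q = 785/9 + (5/9)Q gives Q* = 140.9 and P* = 165.5.
With the rebate, buyers effectively pay Pb = Ps − 53, where Ps is the price sellers receive.
On the curves, Pb = 870 - 5Q and Ps = 785/9 + (5/9)Q; the wedge Ps − Pb = 53 gives 785/9 + (5/9)Q − (870 - 5Q) = 53, so Q' = 150.44.
Then Pb = 870 − 5·150.44 = 117.8 and Ps = 785/9 + (5/9)·150.44 = 170.8.
Buyers' price falls by P* − Pb = 165.5 − 117.8 = 47.7; sellers' price rises by Ps − P* = 170.8 − 165.5 = 5.3.
So consumers capture 47.7/53 = 0.9 of each unit of subsidy.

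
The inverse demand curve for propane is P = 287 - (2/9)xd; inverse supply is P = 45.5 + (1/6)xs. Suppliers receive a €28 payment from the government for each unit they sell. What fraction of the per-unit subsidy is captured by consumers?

Pre-subsidy: 287 - (2/9)x = 45.5 + (1/6)x gives x* = 621 and P* = 149.
With the subsidy, sellers receive Ps = Pb + 28 for each unit, where Pb is the price buyers pay.
On the curves, Pb = 287 - (2/9)x and Ps = 45.5 + (1/6)x; the wedge Ps − Pb = 28 gives 45.5 + (1/6)x − (287 - (2/9)x) = 28, so x' = 693.
Then Pb = 287 − (2/9)·693 = 133 and Ps = 45.5 + (1/6)·693 = 161.
Buyers' price falls by P* − Pb = 149 − 133 = 16; sellers' price rises by Ps − P* = 161 − 149 = 12.
So consumers capture 16/28 = 4/7 of each unit of subsidy.

Consumer share = 4/7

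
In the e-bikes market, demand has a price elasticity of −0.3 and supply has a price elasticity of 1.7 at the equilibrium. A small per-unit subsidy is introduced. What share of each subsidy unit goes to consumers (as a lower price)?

For a small subsidy around the equilibrium, the benefit split depends on the relative slopes, which at a point are proportional to the elasticities.
Buyer share = εs/(εs + |εd|) = 1.7/(1.7 + 0.3) = 0.85; seller share = |εd|/(εs + |εd|) = 0.15.

Consumer share = 0.85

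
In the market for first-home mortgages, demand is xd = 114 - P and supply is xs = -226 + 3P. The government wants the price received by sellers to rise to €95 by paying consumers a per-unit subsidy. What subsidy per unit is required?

Required subsidy s = €40 per unit

At a seller price of 95, quantity supplied is -226 + 3·95 = 59.
Buyers absorb 59 only when they pay Pb with 114 − 1·Pb = 59, i.e. Pb = 55.
s = Ps − Pb = 95 − 55 = 40.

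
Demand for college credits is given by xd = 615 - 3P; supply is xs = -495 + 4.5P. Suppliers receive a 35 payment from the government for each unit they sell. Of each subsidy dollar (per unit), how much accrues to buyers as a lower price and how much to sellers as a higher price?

Pre-subsidy: 615 - 3P = -495 + 4.5P gives P* = 148, x* = 171.
With the subsidy, sellers receive Ps = Pb + 35 for each unit, where Pb is the price buyers pay.
Supply in terms of Pb becomes xs = -495 + 4.5(Pb + 35) = -337.5 + 4.5Pb. Setting this equal to demand: 615 - 3Pb = -337.5 + 4.5Pb, so Pb = 127.
Sellers receive Ps = 127 + 35 = 162; x' = 615 − 3·127 = 234.
Buyers' price falls by P* − Pb = 148 − 127 = 21; sellers' price rises by Ps − P* = 162 − 148 = 14.

Buyers gain 21 per unit; sellers gain 14 per unit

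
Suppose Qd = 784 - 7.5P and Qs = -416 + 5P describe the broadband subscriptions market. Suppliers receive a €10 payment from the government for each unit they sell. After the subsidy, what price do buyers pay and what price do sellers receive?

Pre-subsidy: 784 - 7.5P = -416 + 5P gives P* = 96, Q* = 64.
With the subsidy, sellers receive Ps = Pb + 10 for each unit, where Pb is the price buyers pay.
Supply in terms of Pb becomes Qs = -416 + 5(Pb + 10) = -366 + 5Pb. Setting this equal to demand: 784 - 7.5Pb = -366 + 5Pb, so Pb = 92.
Sellers receive Ps = 92 + 10 = 102; Q' = 784 − 7.5·92 = 94.

Buyers pay €92; sellers receive €102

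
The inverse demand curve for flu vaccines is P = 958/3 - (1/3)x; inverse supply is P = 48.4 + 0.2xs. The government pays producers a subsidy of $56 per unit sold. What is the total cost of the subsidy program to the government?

Pre-subsidy: 958/3 - (1/3)x = 48.4 + 0.2x gives x* = 508 and P* = 150.
With the subsidy, sellers receive Ps = Pb + 56 for each unit, where Pb is the price buyers pay.
On the curves, Pb = 958/3 - (1/3)x and Ps = 48.4 + 0.2x; the wedge Ps − Pb = 56 gives 48.4 + 0.2x − (958/3 - (1/3)x) = 56, so x' = 613.
Then Pb = 958/3 − (1/3)·613 = 115 and Ps = 48.4 + 0.2·613 = 171.
Government outlay = subsidy × quantity = 56 × 613 = 34328.

Government cost = $34328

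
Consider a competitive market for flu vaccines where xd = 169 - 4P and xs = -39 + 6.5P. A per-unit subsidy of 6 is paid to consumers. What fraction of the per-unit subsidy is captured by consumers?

Pre-subsidy: 169 - 4P = -39 + 6.5P gives P* = 416/21, x* = 1885/21.
With the rebate, buyers effectively pay Pb = Ps − 6, where Ps is the price sellers receive.
Demand in terms of Ps becomes xd = 169 − 4(Ps − 6) = 193 - 4Ps. Setting this equal to supply: 193 - 4Ps = -39 + 6.5Ps, so Ps = 464/21.
Buyers pay Pb = 464/21 − 6 = 338/21; x' = -39 + 6.5·(464/21) = 2197/21.
Buyers' price falls by P* − Pb = 416/21 − 338/21 = 26/7; sellers' price rises by Ps − P* = 464/21 − 416/21 = 16/7.
So consumers capture (26/7)/6 = 13/21 of each unit of subsidy.

Consumer share = 13/21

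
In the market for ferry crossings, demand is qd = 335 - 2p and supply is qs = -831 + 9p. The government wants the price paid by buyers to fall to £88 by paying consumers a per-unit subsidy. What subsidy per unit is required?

At a buyer price of 88, quantity demanded is 335 − 2·88 = 159.
Sellers supply 159 only when they receive ps with -831 + 9·ps = 159, i.e. ps = 110.
s = ps − pb = 110 − 88 = 22.

Required subsidy s = £22 per unit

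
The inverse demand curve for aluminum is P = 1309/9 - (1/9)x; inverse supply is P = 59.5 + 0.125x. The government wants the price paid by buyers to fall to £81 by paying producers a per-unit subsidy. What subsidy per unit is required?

At a buyer price of 81, quantity demanded is 1309 − 9·81 = 580.
Sellers supply 580 only when they receive Ps = 59.5 + 0.125·580 = 132.
s = Ps − Pb = 132 − 81 = 51.

Required subsidy s = £51 per unit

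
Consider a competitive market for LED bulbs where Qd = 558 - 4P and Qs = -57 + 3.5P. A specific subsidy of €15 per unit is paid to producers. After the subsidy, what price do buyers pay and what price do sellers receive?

Buyers pay €75; sellers receive €90

Pre-subsidy: 558 - 4P = -57 + 3.5P gives P* = 82, Q* = 230.
With the subsidy, sellers receive Ps = Pb + 15 for each unit, where Pb is the price buyers pay.
Supply in terms of Pb becomes Qs = -57 + 3.5(Pb + 15) = -4.5 + 3.5Pb. Setting this equal to demand: 558 - 4Pb = -4.5 + 3.5Pb, so Pb = 75.
Sellers receive Ps = 75 + 15 = 90; Q' = 558 − 4·75 = 258.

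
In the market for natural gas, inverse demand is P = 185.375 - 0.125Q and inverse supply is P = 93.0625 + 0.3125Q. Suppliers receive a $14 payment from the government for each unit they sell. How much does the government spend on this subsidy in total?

Government cost = $3402

Pre-subsidy: 185.375 - 0.125Q = 93.0625 + 0.3125Q gives Q* = 211 and P* = 159.
With the subsidy, sellers receive Ps = Pb + 14 for each unit, where Pb is the price buyers pay.
On the curves, Pb = 185.375 - 0.125Q and Ps = 93.0625 + 0.3125Q; the wedge Ps − Pb = 14 gives 93.0625 + 0.3125Q − (185.375 - 0.125Q) = 14, so Q' = 243.
Then Pb = 185.375 − 0.125·243 = 155 and Ps = 93.0625 + 0.3125·243 = 169.
Government outlay = subsidy × quantity = 14 × 243 = 3402.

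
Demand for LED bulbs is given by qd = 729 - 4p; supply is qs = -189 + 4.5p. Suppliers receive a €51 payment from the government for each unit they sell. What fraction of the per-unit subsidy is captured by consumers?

Consumer share = 9/17

Pre-subsidy: 729 - 4p = -189 + 4.5p gives p* = 108, q* = 297.
With the subsidy, sellers receive ps = pb + 51 for each unit, where pb is the price buyers pay.
Supply in terms of pb becomes qs = -189 + 4.5(pb + 51) = 40.5 + 4.5pb. Setting this equal to demand: 729 - 4pb = 40.5 + 4.5pb, so pb = 81.
Sellers receive ps = 81 + 51 = 132; q' = 729 − 4·81 = 405.
Buyers' price falls by p* − pb = 108 − 81 = 27; sellers' price rises by ps − p* = 132 − 108 = 24.
So consumers capture 27/51 = 9/17 of each unit of subsidy.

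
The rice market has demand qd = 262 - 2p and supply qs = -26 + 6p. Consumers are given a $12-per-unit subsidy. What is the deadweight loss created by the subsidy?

Deadweight loss = $108

Pre-subsidy: 262 - 2p = -26 + 6p gives p* = 36, q* = 190.
With the rebate, buyers effectively pay pb = ps − 12, where ps is the price sellers receive.
Demand in terms of ps becomes qd = 262 − 2(ps − 12) = 286 - 2ps. Setting this equal to supply: 286 - 2ps = -26 + 6ps, so ps = 39.
Buyers pay pb = 39 − 12 = 27; q' = -26 + 6·39 = 208.
The subsidy expands output by 208 − 190 = 18 past the efficient level; on those units the gap between marginal cost and willingness to pay runs from 0 up to 12.
DWL = ½ × 12 × 18 = 108.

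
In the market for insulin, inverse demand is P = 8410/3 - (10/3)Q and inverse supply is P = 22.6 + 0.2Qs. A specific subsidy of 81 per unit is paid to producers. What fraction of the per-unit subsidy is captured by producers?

Pre-subsidy: 8410/3 - (10/3)Q = 22.6 + 0.2Q gives Q* = 787 and P* = 180.
With the subsidy, sellers receive Ps = Pb + 81 for each unit, where Pb is the price buyers pay.
On the curves, Pb = 8410/3 - (10/3)Q and Ps = 22.6 + 0.2Q; the wedge Ps − Pb = 81 gives 22.6 + 0.2Q − (8410/3 - (10/3)Q) = 81, so Q' = 42926/53.
Then Pb = 8410/3 − (10/3)·(42926/53) = 5490/53 and Ps = 22.6 + 0.2·(42926/53) = 9783/53.
Buyers' price falls by P* − Pb = 180 − 5490/53 = 4050/53; sellers' price rises by Ps − P* = 9783/53 − 180 = 243/53.
So producers capture (243/53)/81 = 3/53 of each unit of subsidy.

Producer share = 3/53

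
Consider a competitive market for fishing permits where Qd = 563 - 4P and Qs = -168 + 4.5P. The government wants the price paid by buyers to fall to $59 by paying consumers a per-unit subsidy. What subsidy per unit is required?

Required subsidy s = $51 per unit

At a buyer price of 59, quantity demanded is 563 − 4·59 = 327.
Sellers supply 327 only when they receive Ps with -168 + 4.5·Ps = 327, i.e. Ps = 110.
s = Ps − Pb = 110 − 59 = 51.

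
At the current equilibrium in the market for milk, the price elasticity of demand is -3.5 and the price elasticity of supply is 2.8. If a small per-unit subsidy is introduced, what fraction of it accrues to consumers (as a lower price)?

Consumer share = 4/9

For a small subsidy around the equilibrium, the benefit split depends on the relative slopes, which at a point are proportional to the elasticities.
Buyer share = εs/(εs + |εd|) = 2.8/(2.8 + 3.5) = 4/9; seller share = |εd|/(εs + |εd|) = 5/9.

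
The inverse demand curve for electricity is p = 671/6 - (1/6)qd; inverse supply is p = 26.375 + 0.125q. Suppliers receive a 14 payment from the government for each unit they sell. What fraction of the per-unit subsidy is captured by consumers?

Consumer share = 4/7

Pre-subsidy: 671/6 - (1/6)q = 26.375 + 0.125q gives q* = 293 and p* = 63.
With the subsidy, sellers receive ps = pb + 14 for each unit, where pb is the price buyers pay.
On the curves, pb = 671/6 - (1/6)q and ps = 26.375 + 0.125q; the wedge ps − pb = 14 gives 26.375 + 0.125q − (671/6 - (1/6)q) = 14, so q' = 341.
Then pb = 671/6 − (1/6)·341 = 55 and ps = 26.375 + 0.125·341 = 69.
Buyers' price falls by p* − pb = 63 − 55 = 8; sellers' price rises by ps − p* = 69 − 63 = 6.
So consumers capture 8/14 = 4/7 of each unit of subsidy.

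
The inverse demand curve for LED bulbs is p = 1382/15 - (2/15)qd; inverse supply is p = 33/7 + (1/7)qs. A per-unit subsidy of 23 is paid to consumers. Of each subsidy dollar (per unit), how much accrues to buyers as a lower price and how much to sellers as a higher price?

Buyers gain 322/29 per unit; sellers gain 345/29 per unit

Pre-subsidy: 1382/15 - (2/15)q = 33/7 + (1/7)q gives q* = 9179/29 and p* = 1448/29.
With the rebate, buyers effectively pay pb = ps − 23, where ps is the price sellers receive.
On the curves, pb = 1382/15 - (2/15)q and ps = 33/7 + (1/7)q; the wedge ps − pb = 23 gives 33/7 + (1/7)q − (1382/15 - (2/15)q) = 23, so q' = 11594/29.
Then pb = 1382/15 − (2/15)·(11594/29) = 1126/29 and ps = 33/7 + (1/7)·(11594/29) = 1793/29.
Buyers' price falls by p* − pb = 1448/29 − 1126/29 = 322/29; sellers' price rises by ps − p* = 1793/29 − 1448/29 = 345/29.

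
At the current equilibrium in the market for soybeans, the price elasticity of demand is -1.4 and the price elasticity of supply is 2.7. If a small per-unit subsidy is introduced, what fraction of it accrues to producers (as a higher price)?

For a small subsidy around the equilibrium, the benefit split depends on the relative slopes, which at a point are proportional to the elasticities.
Buyer share = εs/(εs + |εd|) = 2.7/(2.7 + 1.4) = 27/41; seller share = |εd|/(εs + |εd|) = 14/41.
So producers capture 14/41 of the subsidy.

Producer share = 14/41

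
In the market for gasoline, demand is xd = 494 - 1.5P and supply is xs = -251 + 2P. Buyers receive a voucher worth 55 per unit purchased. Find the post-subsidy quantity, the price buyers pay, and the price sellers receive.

x' = 1553/7; buyers pay 1270/7; sellers receive 1655/7

Pre-subsidy: 494 - 1.5P = -251 + 2P gives P* = 1490/7, x* = 1223/7.
With the rebate, buyers effectively pay Pb = Ps − 55, where Ps is the price sellers receive.
Demand in terms of Ps becomes xd = 494 − 1.5(Ps − 55) = 576.5 - 1.5Ps. Setting this equal to supply: 576.5 - 1.5Ps = -251 + 2Ps, so Ps = 1655/7.
Buyers pay Pb = 1655/7 − 55 = 1270/7; x' = -251 + 2·(1655/7) = 1553/7.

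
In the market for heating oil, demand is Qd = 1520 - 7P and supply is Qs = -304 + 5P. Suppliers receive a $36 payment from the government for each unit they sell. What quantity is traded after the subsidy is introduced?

Q' = 561

Pre-subsidy: 1520 - 7P = -304 + 5P gives P* = 152, Q* = 456.
With the subsidy, sellers receive Ps = Pb + 36 for each unit, where Pb is the price buyers pay.
Supply in terms of Pb becomes Qs = -304 + 5(Pb + 36) = -124 + 5Pb. Setting this equal to demand: 1520 - 7Pb = -124 + 5Pb, so Pb = 137.
Sellers receive Ps = 137 + 36 = 173; Q' = 1520 − 7·137 = 561.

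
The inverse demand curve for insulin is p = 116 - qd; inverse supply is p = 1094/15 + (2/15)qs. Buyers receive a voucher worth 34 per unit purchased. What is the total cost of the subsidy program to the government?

Pre-subsidy: 116 - q = 1094/15 + (2/15)q gives q* = 38 and p* = 78.
With the rebate, buyers effectively pay pb = ps − 34, where ps is the price sellers receive.
On the curves, pb = 116 - q and ps = 1094/15 + (2/15)q; the wedge ps − pb = 34 gives 1094/15 + (2/15)q − (116 - q) = 34, so q' = 68.
Then pb = 116 − 1·68 = 48 and ps = 1094/15 + (2/15)·68 = 82.
Government outlay = subsidy × quantity = 34 × 68 = 2312.

Government cost = 2312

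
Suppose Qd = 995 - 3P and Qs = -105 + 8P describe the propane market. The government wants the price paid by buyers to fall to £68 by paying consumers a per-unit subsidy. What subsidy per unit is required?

Required subsidy s = £44 per unit

At a buyer price of 68, quantity demanded is 995 − 3·68 = 791.
Sellers supply 791 only when they receive Ps with -105 + 8·Ps = 791, i.e. Ps = 112.
s = Ps − Pb = 112 − 68 = 44.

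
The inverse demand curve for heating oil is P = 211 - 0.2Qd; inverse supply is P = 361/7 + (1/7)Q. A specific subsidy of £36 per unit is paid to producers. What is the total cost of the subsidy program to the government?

Pre-subsidy: 211 - 0.2Q = 361/7 + (1/7)Q gives Q* = 465 and P* = 118.
With the subsidy, sellers receive Ps = Pb + 36 for each unit, where Pb is the price buyers pay.
On the curves, Pb = 211 - 0.2Q and Ps = 361/7 + (1/7)Q; the wedge Ps − Pb = 36 gives 361/7 + (1/7)Q − (211 - 0.2Q) = 36, so Q' = 570.
Then Pb = 211 − 0.2·570 = 97 and Ps = 361/7 + (1/7)·570 = 133.
Government outlay = subsidy × quantity = 36 × 570 = 20520.

Government cost = £20520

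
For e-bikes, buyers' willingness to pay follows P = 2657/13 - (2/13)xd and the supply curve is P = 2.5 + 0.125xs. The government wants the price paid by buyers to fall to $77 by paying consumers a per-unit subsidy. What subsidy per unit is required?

Required subsidy s = $29 per unit

At a buyer price of 77, quantity demanded is 1328.5 − 6.5·77 = 828.
Sellers supply 828 only when they receive Ps = 2.5 + 0.125·828 = 106.
s = Ps − Pb = 106 − 77 = 29.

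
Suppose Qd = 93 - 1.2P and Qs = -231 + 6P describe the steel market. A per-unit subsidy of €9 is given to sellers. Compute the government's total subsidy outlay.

Government cost = €432

Pre-subsidy: 93 - 1.2P = -231 + 6P gives P* = 45, Q* = 39.
With the subsidy, sellers receive Ps = Pb + 9 for each unit, where Pb is the price buyers pay.
Supply in terms of Pb becomes Qs = -231 + 6(Pb + 9) = -177 + 6Pb. Setting this equal to demand: 93 - 1.2Pb = -177 + 6Pb, so Pb = 37.5.
Sellers receive Ps = 37.5 + 9 = 46.5; Q' = 93 − 1.2·37.5 = 48.
Government outlay = subsidy × quantity = 9 × 48 = 432.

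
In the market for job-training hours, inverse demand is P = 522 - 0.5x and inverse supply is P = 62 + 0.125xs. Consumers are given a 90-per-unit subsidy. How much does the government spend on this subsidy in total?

Pre-subsidy: 522 - 0.5x = 62 + 0.125x gives x* = 736 and P* = 154.
With the rebate, buyers effectively pay Pb = Ps − 90, where Ps is the price sellers receive.
On the curves, Pb = 522 - 0.5x and Ps = 62 + 0.125x; the wedge Ps − Pb = 90 gives 62 + 0.125x − (522 - 0.5x) = 90, so x' = 880.
Then Pb = 522 − 0.5·880 = 82 and Ps = 62 + 0.125·880 = 172.
Government outlay = subsidy × quantity = 90 × 880 = 79200.

Government cost = 79200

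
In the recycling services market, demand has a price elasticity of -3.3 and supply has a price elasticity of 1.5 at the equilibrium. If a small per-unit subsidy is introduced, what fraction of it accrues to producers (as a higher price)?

For a small subsidy around the equilibrium, the benefit split depends on the relative slopes, which at a point are proportional to the elasticities.
Buyer share = εs/(εs + |εd|) = 1.5/(1.5 + 3.3) = 0.3125; seller share = |εd|/(εs + |εd|) = 0.6875.
So producers capture 0.6875 of the subsidy.

Producer share = 0.6875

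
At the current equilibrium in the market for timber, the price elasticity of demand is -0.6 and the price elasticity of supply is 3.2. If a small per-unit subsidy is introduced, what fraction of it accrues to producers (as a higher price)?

Producer share = 3/19

For a small subsidy around the equilibrium, the benefit split depends on the relative slopes, which at a point are proportional to the elasticities.
Buyer share = εs/(εs + |εd|) = 3.2/(3.2 + 0.6) = 16/19; seller share = |εd|/(εs + |εd|) = 3/19.
So producers capture 3/19 of the subsidy.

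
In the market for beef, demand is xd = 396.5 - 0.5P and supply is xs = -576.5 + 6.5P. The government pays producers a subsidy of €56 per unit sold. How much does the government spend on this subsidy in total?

Pre-subsidy: 396.5 - 0.5P = -576.5 + 6.5P gives P* = 139, x* = 327.
With the subsidy, sellers receive Ps = Pb + 56 for each unit, where Pb is the price buyers pay.
Supply in terms of Pb becomes xs = -576.5 + 6.5(Pb + 56) = -212.5 + 6.5Pb. Setting this equal to demand: 396.5 - 0.5Pb = -212.5 + 6.5Pb, so Pb = 87.
Sellers receive Ps = 87 + 56 = 143; x' = 396.5 − 0.5·87 = 353.
Government outlay = subsidy × quantity = 56 × 353 = 19768.

Government cost = €19768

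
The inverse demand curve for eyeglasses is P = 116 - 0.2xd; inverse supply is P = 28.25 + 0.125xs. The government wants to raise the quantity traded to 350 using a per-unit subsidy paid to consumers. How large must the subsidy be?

At x = 350, from the demand curve buyers pay Pb = 116 − 0.2·350 = 46; from the supply curve sellers need Ps = 28.25 + 0.125·350 = 72.
The subsidy must fill the gap: s = Ps − Pb = 72 − 46 = 26.

Required subsidy s = 26 per unit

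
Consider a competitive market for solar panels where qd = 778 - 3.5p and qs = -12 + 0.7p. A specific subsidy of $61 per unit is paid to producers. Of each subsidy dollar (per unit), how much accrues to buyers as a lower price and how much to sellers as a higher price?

Pre-subsidy: 778 - 3.5p = -12 + 0.7p gives p* = 3950/21, q* = 359/3.
With the subsidy, sellers receive ps = pb + 61 for each unit, where pb is the price buyers pay.
Supply in terms of pb becomes qs = -12 + 0.7(pb + 61) = 30.7 + 0.7pb. Setting this equal to demand: 778 - 3.5pb = 30.7 + 0.7pb, so pb = 2491/14.
Sellers receive ps = 2491/14 + 61 = 3345/14; q' = 778 − 3.5·(2491/14) = 155.25.
Buyers' price falls by p* − pb = 3950/21 − 2491/14 = 61/6; sellers' price rises by ps − p* = 3345/14 − 3950/21 = 305/6.

Buyers gain 61/6 per unit; sellers gain 305/6 per unit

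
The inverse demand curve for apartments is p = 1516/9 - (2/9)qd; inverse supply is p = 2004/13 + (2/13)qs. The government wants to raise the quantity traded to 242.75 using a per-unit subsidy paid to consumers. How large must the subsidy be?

At q = 242.75, from the demand curve buyers pay pb = 1516/9 − (2/9)·242.75 = 114.5; from the supply curve sellers need ps = 2004/13 + (2/13)·242.75 = 191.5.
The subsidy must fill the gap: s = ps − pb = 191.5 − 114.5 = 77.

Required subsidy s = 77 per unit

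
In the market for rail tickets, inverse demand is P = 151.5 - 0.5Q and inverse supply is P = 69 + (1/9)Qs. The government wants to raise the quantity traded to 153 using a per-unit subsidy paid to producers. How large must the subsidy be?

Required subsidy s = 11 per unit

At Q = 153, from the demand curve buyers pay Pb = 151.5 − 0.5·153 = 75; from the supply curve sellers need Ps = 69 + (1/9)·153 = 86.
The subsidy must fill the gap: s = Ps − Pb = 86 − 75 = 11.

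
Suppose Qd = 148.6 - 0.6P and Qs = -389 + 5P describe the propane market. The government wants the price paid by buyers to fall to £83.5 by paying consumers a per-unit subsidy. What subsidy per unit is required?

Required subsidy s = £14 per unit

At a buyer price of 83.5, quantity demanded is 148.6 − 0.6·83.5 = 98.5.
Sellers supply 98.5 only when they receive Ps with -389 + 5·Ps = 98.5, i.e. Ps = 97.5.
s = Ps − Pb = 97.5 − 83.5 = 14.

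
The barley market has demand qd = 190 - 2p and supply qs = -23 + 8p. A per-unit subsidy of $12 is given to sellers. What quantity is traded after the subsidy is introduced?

Pre-subsidy: 190 - 2p = -23 + 8p gives p* = 21.3, q* = 147.4.
With the subsidy, sellers receive ps = pb + 12 for each unit, where pb is the price buyers pay.
Supply in terms of pb becomes qs = -23 + 8(pb + 12) = 73 + 8pb. Setting this equal to demand: 190 - 2pb = 73 + 8pb, so pb = 11.7.
Sellers receive ps = 11.7 + 12 = 23.7; q' = 190 − 2·11.7 = 166.6.

q' = 166.6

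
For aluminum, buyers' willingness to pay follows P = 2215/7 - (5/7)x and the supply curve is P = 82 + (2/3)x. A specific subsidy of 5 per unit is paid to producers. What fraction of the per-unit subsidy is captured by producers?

Pre-subsidy: 2215/7 - (5/7)x = 82 + (2/3)x gives x* = 4923/29 and P* = 5660/29.
With the subsidy, sellers receive Ps = Pb + 5 for each unit, where Pb is the price buyers pay.
On the curves, Pb = 2215/7 - (5/7)x and Ps = 82 + (2/3)x; the wedge Ps − Pb = 5 gives 82 + (2/3)x − (2215/7 - (5/7)x) = 5, so x' = 5028/29.
Then Pb = 2215/7 − (5/7)·(5028/29) = 5585/29 and Ps = 82 + (2/3)·(5028/29) = 5730/29.
Buyers' price falls by P* − Pb = 5660/29 − 5585/29 = 75/29; sellers' price rises by Ps − P* = 5730/29 − 5660/29 = 70/29.
So producers capture (70/29)/5 = 14/29 of each unit of subsidy.

Producer share = 14/29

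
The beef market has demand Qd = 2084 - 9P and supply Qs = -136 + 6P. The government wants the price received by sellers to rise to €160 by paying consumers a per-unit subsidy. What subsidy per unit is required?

At a seller price of 160, quantity supplied is -136 + 6·160 = 824.
Buyers absorb 824 only when they pay Pb with 2084 − 9·Pb = 824, i.e. Pb = 140.
s = Ps − Pb = 160 − 140 = 20.

Required subsidy s = €20 per unit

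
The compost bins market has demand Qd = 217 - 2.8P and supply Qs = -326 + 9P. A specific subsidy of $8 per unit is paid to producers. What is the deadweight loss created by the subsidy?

Pre-subsidy: 217 - 2.8P = -326 + 9P gives P* = 2715/59, Q* = 5201/59.
With the subsidy, sellers receive Ps = Pb + 8 for each unit, where Pb is the price buyers pay.
Supply in terms of Pb becomes Qs = -326 + 9(Pb + 8) = -254 + 9Pb. Setting this equal to demand: 217 - 2.8Pb = -254 + 9Pb, so Pb = 2355/59.
Sellers receive Ps = 2355/59 + 8 = 2827/59; Q' = 217 − 2.8·(2355/59) = 6209/59.
The subsidy expands output by 6209/59 − 5201/59 = 1008/59 past the efficient level; on those units the gap between marginal cost and willingness to pay runs from 0 up to 8.
DWL = ½ × 8 × 1008/59 = 4032/59.

Deadweight loss = 4032/59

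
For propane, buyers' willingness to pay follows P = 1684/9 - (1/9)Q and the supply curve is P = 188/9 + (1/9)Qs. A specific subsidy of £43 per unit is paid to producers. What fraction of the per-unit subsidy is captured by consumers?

Pre-subsidy: 1684/9 - (1/9)Q = 188/9 + (1/9)Q gives Q* = 748 and P* = 104.
With the subsidy, sellers receive Ps = Pb + 43 for each unit, where Pb is the price buyers pay.
On the curves, Pb = 1684/9 - (1/9)Q and Ps = 188/9 + (1/9)Q; the wedge Ps − Pb = 43 gives 188/9 + (1/9)Q − (1684/9 - (1/9)Q) = 43, so Q' = 941.5.
Then Pb = 1684/9 − (1/9)·941.5 = 82.5 and Ps = 188/9 + (1/9)·941.5 = 125.5.
Buyers' price falls by P* − Pb = 104 − 82.5 = 21.5; sellers' price rises by Ps − P* = 125.5 − 104 = 21.5.
So consumers capture 21.5/43 = 0.5 of each unit of subsidy.

Consumer share = 0.5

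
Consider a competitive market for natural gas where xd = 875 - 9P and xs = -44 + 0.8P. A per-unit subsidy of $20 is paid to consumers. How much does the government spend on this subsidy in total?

Government cost = 6400/7

Pre-subsidy: 875 - 9P = -44 + 0.8P gives P* = 4595/49, x* = 1520/49.
With the rebate, buyers effectively pay Pb = Ps − 20, where Ps is the price sellers receive.
Demand in terms of Ps becomes xd = 875 − 9(Ps − 20) = 1055 - 9Ps. Setting this equal to supply: 1055 - 9Ps = -44 + 0.8Ps, so Ps = 785/7.
Buyers pay Pb = 785/7 − 20 = 645/7; x' = -44 + 0.8·(785/7) = 320/7.
Government outlay = subsidy × quantity = 20 × 320/7 = 6400/7.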